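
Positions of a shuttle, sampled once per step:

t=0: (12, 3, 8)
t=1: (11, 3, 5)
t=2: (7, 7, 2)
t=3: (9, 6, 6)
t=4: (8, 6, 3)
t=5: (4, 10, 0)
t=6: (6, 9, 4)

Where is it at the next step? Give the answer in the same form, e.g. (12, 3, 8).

(5, 9, 1)

The moves between consecutive positions are (-1, +0, -3), (-4, +4, -3), (+2, -1, +4), (-1, +0, -3), (-4, +4, -3), (+2, -1, +4); they repeat the 3-cycle [(-1, +0, -3), (-4, +4, -3), (+2, -1, +4)].
step 7: apply (-1, +0, -3) → (5, 9, 1)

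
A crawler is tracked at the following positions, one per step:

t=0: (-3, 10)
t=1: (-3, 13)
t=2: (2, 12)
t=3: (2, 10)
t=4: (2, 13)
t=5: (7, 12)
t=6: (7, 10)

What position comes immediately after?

(7, 13)

Differencing gives (+0, +3), (+5, -1), (+0, -2), (+0, +3), (+5, -1), (+0, -2). This is the pattern (+0, +3), (+5, -1), (+0, -2) repeated.
step 7: apply (+0, +3) → (7, 13)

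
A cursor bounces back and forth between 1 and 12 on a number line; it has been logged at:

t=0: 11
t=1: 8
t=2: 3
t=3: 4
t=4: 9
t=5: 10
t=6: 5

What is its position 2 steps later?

7

The value reflects between 1 and 12, moving 5 per step.
  step 7: 5 → 2
  step 8: 2 → 7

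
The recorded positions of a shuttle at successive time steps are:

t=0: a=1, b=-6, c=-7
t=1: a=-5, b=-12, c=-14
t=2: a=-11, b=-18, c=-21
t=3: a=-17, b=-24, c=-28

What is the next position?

The position changes by (-6, -6, -7) every step.
step 4: a=-17, b=-24, c=-28 + (-6, -6, -7) → a=-23, b=-30, c=-35

a=-23, b=-30, c=-35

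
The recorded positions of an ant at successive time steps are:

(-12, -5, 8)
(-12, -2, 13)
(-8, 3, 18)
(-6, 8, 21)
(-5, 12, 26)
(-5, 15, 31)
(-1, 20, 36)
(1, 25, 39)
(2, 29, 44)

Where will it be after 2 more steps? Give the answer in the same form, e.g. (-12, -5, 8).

(6, 37, 54)

The moves between consecutive positions are (+0, +3, +5), (+4, +5, +5), (+2, +5, +3), (+1, +4, +5), (+0, +3, +5), (+4, +5, +5), (+2, +5, +3), (+1, +4, +5); they repeat the 4-cycle [(+0, +3, +5), (+4, +5, +5), (+2, +5, +3), (+1, +4, +5)].
step 9: apply (+0, +3, +5) → (2, 32, 49)
step 10: apply (+4, +5, +5) → (6, 37, 54)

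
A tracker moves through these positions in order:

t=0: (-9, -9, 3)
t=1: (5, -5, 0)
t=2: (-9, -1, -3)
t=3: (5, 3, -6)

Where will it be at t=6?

First: cycles through -9, 5 every 2 steps. Step 6 lands at position 0 of the cycle → -9.
Second: linear, +4 per step → 15 at step 6.
Third: linear, -3 per step → -15 at step 6.

(-9, 15, -15)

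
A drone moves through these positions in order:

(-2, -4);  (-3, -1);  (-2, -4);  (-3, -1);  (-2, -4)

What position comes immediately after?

Consecutive displacements (-1, +3), (+1, -3), (-1, +3), (+1, -3) scale by a factor of -1 each step.
step 5: (-2, -4) + (-1, +3) → (-3, -1)

(-3, -1)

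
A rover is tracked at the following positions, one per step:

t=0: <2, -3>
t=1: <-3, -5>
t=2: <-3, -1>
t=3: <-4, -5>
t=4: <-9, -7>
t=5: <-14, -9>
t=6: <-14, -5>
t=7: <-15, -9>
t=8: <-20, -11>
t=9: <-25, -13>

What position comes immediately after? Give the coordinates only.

The moves between consecutive positions are <-5, -2>, <+0, +4>, <-1, -4>, <-5, -2>, <-5, -2>, <+0, +4>, <-1, -4>, <-5, -2>, <-5, -2>; they repeat the 4-cycle [<-5, -2>, <+0, +4>, <-1, -4>, <-5, -2>].
step 10: apply <+0, +4> → <-25, -9>

<-25, -9>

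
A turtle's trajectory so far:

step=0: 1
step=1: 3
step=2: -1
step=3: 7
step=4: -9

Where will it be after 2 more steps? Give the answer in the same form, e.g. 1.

-41

The jumps are +2, -4, +8, -16 — a geometric progression with ratio -2.
step 5: -9 + 32 → 23
step 6: 23 − 64 → -41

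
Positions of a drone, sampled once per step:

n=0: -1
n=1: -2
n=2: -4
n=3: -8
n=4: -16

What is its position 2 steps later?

-64

Step-to-step displacements: -1, -2, -4, -8; each is 2× the previous.
step 5: -16 − 16 → -32
step 6: -32 − 32 → -64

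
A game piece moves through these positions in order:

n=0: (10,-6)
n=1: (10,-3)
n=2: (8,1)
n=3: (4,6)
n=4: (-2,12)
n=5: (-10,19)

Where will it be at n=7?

(-32,36)

Taking differences between consecutive positions: (+0,+3), (-2,+4), (-4,+5), (-6,+6), (-8,+7). These grow by (-2,+1) each step.
step 6: (-10,19) + (-10,+8) → (-20,27)
step 7: (-20,27) + (-12,+9) → (-32,36)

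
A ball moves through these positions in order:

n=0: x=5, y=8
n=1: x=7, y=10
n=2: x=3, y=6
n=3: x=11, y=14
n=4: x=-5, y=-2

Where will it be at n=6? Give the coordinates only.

Step-to-step displacements: (+2, +2), (-4, -4), (+8, +8), (-16, -16); each is -2× the previous.
step 5: x=-5, y=-2 + (+32, +32) → x=27, y=30
step 6: x=27, y=30 + (-64, -64) → x=-37, y=-34

x=-37, y=-34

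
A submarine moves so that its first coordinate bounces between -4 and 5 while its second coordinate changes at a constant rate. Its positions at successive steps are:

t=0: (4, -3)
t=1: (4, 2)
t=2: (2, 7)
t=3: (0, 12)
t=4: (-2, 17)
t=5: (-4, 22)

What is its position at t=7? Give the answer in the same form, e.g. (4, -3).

The first coordinate travels 2 per step and bounces off the walls at -4 and 5.
  step 6: -4 → -2
  step 7: -2 → 0
The second coordinate changes by +5 each step: at step 7 it is 32.

(0, 32)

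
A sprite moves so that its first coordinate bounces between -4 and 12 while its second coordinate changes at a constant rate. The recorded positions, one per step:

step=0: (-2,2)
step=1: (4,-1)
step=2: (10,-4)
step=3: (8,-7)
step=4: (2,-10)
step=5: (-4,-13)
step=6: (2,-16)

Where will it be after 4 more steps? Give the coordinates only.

(-2,-28)

The first coordinate reflects between -4 and 12, moving 6 per step.
  step 7: 2 → 8
  step 8: 8 → 10
  step 9: 10 → 4
  step 10: 4 → -2
The second coordinate changes by -3 each step: at step 10 it is -28.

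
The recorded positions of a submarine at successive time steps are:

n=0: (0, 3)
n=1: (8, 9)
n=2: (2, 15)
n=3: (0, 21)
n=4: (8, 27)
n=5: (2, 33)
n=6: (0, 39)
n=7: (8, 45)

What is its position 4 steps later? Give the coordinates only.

The first coordinate repeats the cycle [0, 8, 2] with period 3; step 11 mod 3 = 2, giving 2.
The second coordinate changes by +6 each step, so at step 11 it is 3 + 11·(6) = 69.

(2, 69)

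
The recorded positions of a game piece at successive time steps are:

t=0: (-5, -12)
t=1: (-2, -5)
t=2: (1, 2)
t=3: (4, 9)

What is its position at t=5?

Each step adds (+3, +7) to the position.
step 4: (4, 9) + (+3, +7) → (7, 16)
step 5: (7, 16) + (+3, +7) → (10, 23)

(10, 23)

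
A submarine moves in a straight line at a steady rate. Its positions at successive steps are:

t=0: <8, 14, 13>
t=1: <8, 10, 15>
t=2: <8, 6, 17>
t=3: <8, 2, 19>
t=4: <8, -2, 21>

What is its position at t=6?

Constant displacement of <+0, -4, +2> per step.
step 5: <8, -2, 21> + <+0, -4, +2> → <8, -6, 23>
step 6: <8, -6, 23> + <+0, -4, +2> → <8, -10, 25>

<8, -10, 25>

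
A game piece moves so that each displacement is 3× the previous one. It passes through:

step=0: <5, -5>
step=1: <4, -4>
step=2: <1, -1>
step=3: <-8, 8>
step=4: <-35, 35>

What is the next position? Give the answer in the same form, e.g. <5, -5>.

The jumps are <-1, +1>, <-3, +3>, <-9, +9>, <-27, +27> — a geometric progression with ratio 3.
step 5: <-35, 35> + <-81, +81> → <-116, 116>

<-116, 116>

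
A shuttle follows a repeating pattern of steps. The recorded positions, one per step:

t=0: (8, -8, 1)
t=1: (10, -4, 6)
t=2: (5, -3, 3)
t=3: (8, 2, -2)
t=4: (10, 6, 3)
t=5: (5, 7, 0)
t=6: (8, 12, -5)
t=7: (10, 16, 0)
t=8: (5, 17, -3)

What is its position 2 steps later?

Differencing gives (+2, +4, +5), (-5, +1, -3), (+3, +5, -5), (+2, +4, +5), (-5, +1, -3), (+3, +5, -5), (+2, +4, +5), (-5, +1, -3). This is the pattern (+2, +4, +5), (-5, +1, -3), (+3, +5, -5) repeated.
step 9: apply (+3, +5, -5) → (8, 22, -8)
step 10: apply (+2, +4, +5) → (10, 26, -3)

(10, 26, -3)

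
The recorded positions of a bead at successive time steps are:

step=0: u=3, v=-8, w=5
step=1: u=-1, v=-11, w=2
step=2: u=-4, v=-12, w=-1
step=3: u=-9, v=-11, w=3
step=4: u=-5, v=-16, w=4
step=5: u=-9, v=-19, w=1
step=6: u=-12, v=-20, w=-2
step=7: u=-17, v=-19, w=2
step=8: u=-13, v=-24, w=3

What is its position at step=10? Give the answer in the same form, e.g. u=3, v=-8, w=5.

u=-20, v=-28, w=-3

Step-to-step displacements: (-4, -3, -3), (-3, -1, -3), (-5, +1, +4), (+4, -5, +1), (-4, -3, -3), (-3, -1, -3), (-5, +1, +4), (+4, -5, +1) — a repeating cycle of length 4.
step 9: apply (-4, -3, -3) → u=-17, v=-27, w=0
step 10: apply (-3, -1, -3) → u=-20, v=-28, w=-3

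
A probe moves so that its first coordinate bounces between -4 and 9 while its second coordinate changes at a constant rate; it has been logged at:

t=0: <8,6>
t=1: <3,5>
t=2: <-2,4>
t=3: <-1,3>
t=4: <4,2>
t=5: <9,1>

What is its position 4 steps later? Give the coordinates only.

The first coordinate travels 5 per step and bounces off the walls at -4 and 9.
  step 6: 9 → 4
  step 7: 4 → -1
  step 8: -1 → -2
  step 9: -2 → 3
The second coordinate changes by -1 each step: at step 9 it is -3.

<3,-3>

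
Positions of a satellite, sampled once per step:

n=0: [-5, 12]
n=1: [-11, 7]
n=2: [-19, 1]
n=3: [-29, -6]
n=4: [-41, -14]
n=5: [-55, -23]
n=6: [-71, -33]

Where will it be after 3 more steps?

Taking differences between consecutive positions: [-6, -5], [-8, -6], [-10, -7], [-12, -8], [-14, -9], [-16, -10]. These grow by [-2, -1] each step.
step 7: [-71, -33] + [-18, -11] → [-89, -44]
step 8: [-89, -44] + [-20, -12] → [-109, -56]
step 9: [-109, -56] + [-22, -13] → [-131, -69]

[-131, -69]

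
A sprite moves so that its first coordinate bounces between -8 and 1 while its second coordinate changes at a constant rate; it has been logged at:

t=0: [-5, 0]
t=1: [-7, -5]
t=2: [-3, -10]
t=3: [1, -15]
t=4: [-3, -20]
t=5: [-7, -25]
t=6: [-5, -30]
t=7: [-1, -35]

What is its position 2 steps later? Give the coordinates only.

The first coordinate reflects between -8 and 1, moving 4 per step.
  step 8: -1 → -1
  step 9: -1 → -5
The second coordinate changes by -5 each step: at step 9 it is -45.

[-5, -45]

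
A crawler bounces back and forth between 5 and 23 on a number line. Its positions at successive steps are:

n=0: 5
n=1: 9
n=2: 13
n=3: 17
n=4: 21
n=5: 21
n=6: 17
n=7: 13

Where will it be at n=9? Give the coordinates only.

5

The value travels 4 per step and bounces off the walls at 5 and 23.
  step 8: 13 → 9
  step 9: 9 → 5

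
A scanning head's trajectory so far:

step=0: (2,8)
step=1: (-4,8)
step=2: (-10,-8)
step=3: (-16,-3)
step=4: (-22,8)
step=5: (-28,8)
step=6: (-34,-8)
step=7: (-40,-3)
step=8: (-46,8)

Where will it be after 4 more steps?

(-70,8)

First: linear, -6 per step → -70 at step 12.
Second: cycles through 8, 8, -8, -3 every 4 steps. Step 12 lands at position 0 of the cycle → 8.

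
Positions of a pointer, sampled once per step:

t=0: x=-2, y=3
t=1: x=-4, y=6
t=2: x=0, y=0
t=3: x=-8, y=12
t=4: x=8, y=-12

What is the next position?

The jumps are (-2, +3), (+4, -6), (-8, +12), (+16, -24) — a geometric progression with ratio -2.
step 5: x=8, y=-12 + (-32, +48) → x=-24, y=36

x=-24, y=36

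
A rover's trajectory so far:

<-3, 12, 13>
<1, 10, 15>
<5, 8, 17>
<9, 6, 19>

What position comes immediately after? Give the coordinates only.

<13, 4, 21>

The position changes by <+4, -2, +2> every step.
step 4: <9, 6, 19> + <+4, -2, +2> → <13, 4, 21>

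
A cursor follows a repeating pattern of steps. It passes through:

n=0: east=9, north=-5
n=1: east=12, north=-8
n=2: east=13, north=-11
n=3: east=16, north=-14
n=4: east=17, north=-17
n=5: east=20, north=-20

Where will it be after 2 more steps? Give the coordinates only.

east=24, north=-26

The moves between consecutive positions are (+3, -3), (+1, -3), (+3, -3), (+1, -3), (+3, -3); they repeat the 2-cycle [(+3, -3), (+1, -3)].
step 6: apply (+1, -3) → east=21, north=-23
step 7: apply (+3, -3) → east=24, north=-26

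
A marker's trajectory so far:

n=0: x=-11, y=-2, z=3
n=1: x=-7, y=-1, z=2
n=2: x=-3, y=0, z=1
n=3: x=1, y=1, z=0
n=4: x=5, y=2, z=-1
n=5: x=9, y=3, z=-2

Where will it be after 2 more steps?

Each step adds (+4, +1, -1) to the position.
step 6: x=9, y=3, z=-2 + (+4, +1, -1) → x=13, y=4, z=-3
step 7: x=13, y=4, z=-3 + (+4, +1, -1) → x=17, y=5, z=-4

x=17, y=5, z=-4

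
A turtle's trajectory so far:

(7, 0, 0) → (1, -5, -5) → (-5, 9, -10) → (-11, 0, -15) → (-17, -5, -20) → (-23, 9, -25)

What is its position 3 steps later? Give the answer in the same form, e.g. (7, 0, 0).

First: linear, -6 per step → -41 at step 8.
Second: cycles through 0, -5, 9 every 3 steps. Step 8 lands at position 2 of the cycle → 9.
Third: linear, -5 per step → -40 at step 8.

(-41, 9, -40)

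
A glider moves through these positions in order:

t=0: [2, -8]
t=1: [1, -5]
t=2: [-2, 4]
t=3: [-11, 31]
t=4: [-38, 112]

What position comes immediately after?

[-119, 355]

The jumps are [-1, +3], [-3, +9], [-9, +27], [-27, +81] — a geometric progression with ratio 3.
step 5: [-38, 112] + [-81, +243] → [-119, 355]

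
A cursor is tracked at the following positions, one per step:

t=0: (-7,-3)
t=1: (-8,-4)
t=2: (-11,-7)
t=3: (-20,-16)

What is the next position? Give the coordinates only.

The jumps are (-1,-1), (-3,-3), (-9,-9) — a geometric progression with ratio 3.
step 4: (-20,-16) + (-27,-27) → (-47,-43)

(-47,-43)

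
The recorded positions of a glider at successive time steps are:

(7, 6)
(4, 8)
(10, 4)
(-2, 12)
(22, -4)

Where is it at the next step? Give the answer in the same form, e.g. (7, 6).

(-26, 28)

Consecutive displacements (-3, +2), (+6, -4), (-12, +8), (+24, -16) scale by a factor of -2 each step.
step 5: (22, -4) + (-48, +32) → (-26, 28)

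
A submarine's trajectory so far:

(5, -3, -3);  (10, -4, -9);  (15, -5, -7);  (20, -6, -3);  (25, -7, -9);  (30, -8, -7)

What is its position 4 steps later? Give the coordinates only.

(50, -12, -3)

The first coordinate changes by +5 each step, so at step 9 it is 5 + 9·(5) = 50.
The second coordinate changes by -1 each step, so at step 9 it is -3 + 9·(-1) = -12.
The third coordinate repeats the cycle [-3, -9, -7] with period 3; step 9 mod 3 = 0, giving -3.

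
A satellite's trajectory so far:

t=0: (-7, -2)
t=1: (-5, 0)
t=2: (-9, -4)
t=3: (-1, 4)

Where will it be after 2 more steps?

Consecutive displacements (+2, +2), (-4, -4), (+8, +8) scale by a factor of -2 each step.
step 4: (-1, 4) + (-16, -16) → (-17, -12)
step 5: (-17, -12) + (+32, +32) → (15, 20)

(15, 20)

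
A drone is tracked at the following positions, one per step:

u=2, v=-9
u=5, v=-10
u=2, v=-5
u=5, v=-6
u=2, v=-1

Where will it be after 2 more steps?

Step-to-step displacements: (+3, -1), (-3, +5), (+3, -1), (-3, +5) — a repeating cycle of length 2.
step 5: apply (+3, -1) → u=5, v=-2
step 6: apply (-3, +5) → u=2, v=3

u=2, v=3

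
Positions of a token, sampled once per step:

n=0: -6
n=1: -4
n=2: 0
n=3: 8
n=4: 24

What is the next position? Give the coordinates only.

Consecutive displacements +2, +4, +8, +16 scale by a factor of 2 each step.
step 5: 24 + 32 → 56

56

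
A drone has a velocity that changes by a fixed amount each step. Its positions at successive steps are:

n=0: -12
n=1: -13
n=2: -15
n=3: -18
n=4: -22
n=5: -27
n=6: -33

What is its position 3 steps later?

-57

First differences are -1, -2, -3, -4, -5, -6; their common second difference is -1 (constant acceleration).
step 7: -33 − 7 → -40
step 8: -40 − 8 → -48
step 9: -48 − 9 → -57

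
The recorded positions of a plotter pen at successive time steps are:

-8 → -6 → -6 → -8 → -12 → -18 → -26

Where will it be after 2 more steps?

Successive displacements: +2, +0, -2, -4, -6, -8 — each changes by -2.
step 7: -26 − 10 → -36
step 8: -36 − 12 → -48

-48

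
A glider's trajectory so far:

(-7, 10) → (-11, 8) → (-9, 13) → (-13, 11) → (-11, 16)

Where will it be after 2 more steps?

(-13, 19)

The moves between consecutive positions are (-4, -2), (+2, +5), (-4, -2), (+2, +5); they repeat the 2-cycle [(-4, -2), (+2, +5)].
step 5: apply (-4, -2) → (-15, 14)
step 6: apply (+2, +5) → (-13, 19)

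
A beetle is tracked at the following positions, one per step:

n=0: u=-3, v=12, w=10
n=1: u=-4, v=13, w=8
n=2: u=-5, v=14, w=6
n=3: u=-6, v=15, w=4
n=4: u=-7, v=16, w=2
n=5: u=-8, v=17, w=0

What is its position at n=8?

u=-11, v=20, w=-6

Each step adds (-1,+1,-2) to the position.
step 6: u=-8, v=17, w=0 + (-1,+1,-2) → u=-9, v=18, w=-2
step 7: u=-9, v=18, w=-2 + (-1,+1,-2) → u=-10, v=19, w=-4
step 8: u=-10, v=19, w=-4 + (-1,+1,-2) → u=-11, v=20, w=-6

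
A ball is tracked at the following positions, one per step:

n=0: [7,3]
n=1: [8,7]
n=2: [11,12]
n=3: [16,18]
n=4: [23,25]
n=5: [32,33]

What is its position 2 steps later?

First differences are [+1,+4], [+3,+5], [+5,+6], [+7,+7], [+9,+8]; their common second difference is [+2,+1] (constant acceleration).
step 6: [32,33] + [+11,+9] → [43,42]
step 7: [43,42] + [+13,+10] → [56,52]

[56,52]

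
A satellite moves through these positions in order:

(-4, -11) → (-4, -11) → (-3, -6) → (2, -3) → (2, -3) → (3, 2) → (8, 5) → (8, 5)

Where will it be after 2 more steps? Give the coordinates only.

(14, 13)

The moves between consecutive positions are (+0, +0), (+1, +5), (+5, +3), (+0, +0), (+1, +5), (+5, +3), (+0, +0); they repeat the 3-cycle [(+0, +0), (+1, +5), (+5, +3)].
step 8: apply (+1, +5) → (9, 10)
step 9: apply (+5, +3) → (14, 13)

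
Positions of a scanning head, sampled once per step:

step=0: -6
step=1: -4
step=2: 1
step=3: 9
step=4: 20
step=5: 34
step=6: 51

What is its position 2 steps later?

94

First differences are +2, +5, +8, +11, +14, +17; their common second difference is +3 (constant acceleration).
step 7: 51 + 20 → 71
step 8: 71 + 23 → 94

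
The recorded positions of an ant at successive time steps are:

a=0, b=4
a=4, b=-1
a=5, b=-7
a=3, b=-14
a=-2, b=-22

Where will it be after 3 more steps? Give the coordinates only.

Taking differences between consecutive positions: (+4, -5), (+1, -6), (-2, -7), (-5, -8). These grow by (-3, -1) each step.
step 5: a=-2, b=-22 + (-8, -9) → a=-10, b=-31
step 6: a=-10, b=-31 + (-11, -10) → a=-21, b=-41
step 7: a=-21, b=-41 + (-14, -11) → a=-35, b=-52

a=-35, b=-52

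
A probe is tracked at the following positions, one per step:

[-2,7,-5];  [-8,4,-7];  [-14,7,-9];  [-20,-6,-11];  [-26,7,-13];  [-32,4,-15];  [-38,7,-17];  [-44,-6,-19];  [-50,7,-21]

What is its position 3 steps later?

[-68,-6,-27]

First: linear, -6 per step → -68 at step 11.
Second: cycles through 7, 4, 7, -6 every 4 steps. Step 11 lands at position 3 of the cycle → -6.
Third: linear, -2 per step → -27 at step 11.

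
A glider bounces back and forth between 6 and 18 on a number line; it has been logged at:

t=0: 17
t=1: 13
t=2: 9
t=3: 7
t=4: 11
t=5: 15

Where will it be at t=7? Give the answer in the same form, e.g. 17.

The value reflects between 6 and 18, moving 4 per step.
  step 6: 15 → 17
  step 7: 17 → 13

13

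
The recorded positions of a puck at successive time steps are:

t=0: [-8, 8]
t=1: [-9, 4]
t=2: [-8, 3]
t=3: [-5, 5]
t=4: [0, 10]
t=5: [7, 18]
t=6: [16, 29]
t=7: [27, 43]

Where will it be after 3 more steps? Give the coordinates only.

[72, 103]

First differences are [-1, -4], [+1, -1], [+3, +2], [+5, +5], [+7, +8], [+9, +11], [+11, +14]; their common second difference is [+2, +3] (constant acceleration).
step 8: [27, 43] + [+13, +17] → [40, 60]
step 9: [40, 60] + [+15, +20] → [55, 80]
step 10: [55, 80] + [+17, +23] → [72, 103]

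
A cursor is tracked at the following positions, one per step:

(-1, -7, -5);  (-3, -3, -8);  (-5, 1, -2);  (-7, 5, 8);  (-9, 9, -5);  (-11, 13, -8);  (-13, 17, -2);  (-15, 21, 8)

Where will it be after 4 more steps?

The first coordinate changes by -2 each step, so at step 11 it is -1 + 11·(-2) = -23.
The second coordinate changes by +4 each step, so at step 11 it is -7 + 11·(4) = 37.
The third coordinate repeats the cycle [-5, -8, -2, 8] with period 4; step 11 mod 4 = 3, giving 8.

(-23, 37, 8)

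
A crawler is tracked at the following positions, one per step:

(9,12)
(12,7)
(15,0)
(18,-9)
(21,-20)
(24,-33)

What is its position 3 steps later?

Taking differences between consecutive positions: (+3,-5), (+3,-7), (+3,-9), (+3,-11), (+3,-13). These grow by (+0,-2) each step.
step 6: (24,-33) + (+3,-15) → (27,-48)
step 7: (27,-48) + (+3,-17) → (30,-65)
step 8: (30,-65) + (+3,-19) → (33,-84)

(33,-84)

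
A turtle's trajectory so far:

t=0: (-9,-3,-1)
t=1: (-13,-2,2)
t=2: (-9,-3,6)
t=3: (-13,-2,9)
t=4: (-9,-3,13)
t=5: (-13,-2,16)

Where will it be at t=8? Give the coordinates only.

Differencing gives (-4,+1,+3), (+4,-1,+4), (-4,+1,+3), (+4,-1,+4), (-4,+1,+3). This is the pattern (-4,+1,+3), (+4,-1,+4) repeated.
step 6: apply (+4,-1,+4) → (-9,-3,20)
step 7: apply (-4,+1,+3) → (-13,-2,23)
step 8: apply (+4,-1,+4) → (-9,-3,27)

(-9,-3,27)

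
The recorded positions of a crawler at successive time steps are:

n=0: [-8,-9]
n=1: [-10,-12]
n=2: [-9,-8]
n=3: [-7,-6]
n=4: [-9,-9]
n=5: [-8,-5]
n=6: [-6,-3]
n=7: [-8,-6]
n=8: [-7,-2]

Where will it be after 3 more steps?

[-6,1]

Differencing gives [-2,-3], [+1,+4], [+2,+2], [-2,-3], [+1,+4], [+2,+2], [-2,-3], [+1,+4]. This is the pattern [-2,-3], [+1,+4], [+2,+2] repeated.
step 9: apply [+2,+2] → [-5,0]
step 10: apply [-2,-3] → [-7,-3]
step 11: apply [+1,+4] → [-6,1]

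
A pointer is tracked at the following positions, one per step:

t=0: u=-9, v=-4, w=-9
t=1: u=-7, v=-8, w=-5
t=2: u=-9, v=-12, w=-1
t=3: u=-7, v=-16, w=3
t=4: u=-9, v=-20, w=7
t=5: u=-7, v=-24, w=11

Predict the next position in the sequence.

U: cycles through -9, -7 every 2 steps. Step 6 lands at position 0 of the cycle → -9.
V: linear, -4 per step → -28 at step 6.
W: linear, +4 per step → 15 at step 6.

u=-9, v=-28, w=15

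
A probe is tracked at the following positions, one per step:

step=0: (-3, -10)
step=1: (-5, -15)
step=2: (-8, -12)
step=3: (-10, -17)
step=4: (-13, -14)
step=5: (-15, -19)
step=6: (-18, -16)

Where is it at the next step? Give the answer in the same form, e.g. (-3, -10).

(-20, -21)

The moves between consecutive positions are (-2, -5), (-3, +3), (-2, -5), (-3, +3), (-2, -5), (-3, +3); they repeat the 2-cycle [(-2, -5), (-3, +3)].
step 7: apply (-2, -5) → (-20, -21)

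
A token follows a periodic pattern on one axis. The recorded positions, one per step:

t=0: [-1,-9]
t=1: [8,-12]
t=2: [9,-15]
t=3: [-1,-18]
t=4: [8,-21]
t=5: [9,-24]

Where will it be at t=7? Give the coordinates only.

The first coordinate repeats the cycle [-1, 8, 9] with period 3; step 7 mod 3 = 1, giving 8.
The second coordinate changes by -3 each step, so at step 7 it is -9 + 7·(-3) = -30.

[8,-30]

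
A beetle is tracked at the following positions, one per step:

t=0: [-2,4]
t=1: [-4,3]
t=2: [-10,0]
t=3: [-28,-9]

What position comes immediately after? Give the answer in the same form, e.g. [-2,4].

Consecutive displacements [-2,-1], [-6,-3], [-18,-9] scale by a factor of 3 each step.
step 4: [-28,-9] + [-54,-27] → [-82,-36]

[-82,-36]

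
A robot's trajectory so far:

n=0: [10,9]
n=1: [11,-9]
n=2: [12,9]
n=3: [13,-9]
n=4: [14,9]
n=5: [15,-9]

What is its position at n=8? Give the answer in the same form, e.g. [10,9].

The first coordinate changes by +1 each step, so at step 8 it is 10 + 8·(1) = 18.
The second coordinate repeats the cycle [9, -9] with period 2; step 8 mod 2 = 0, giving 9.

[18,9]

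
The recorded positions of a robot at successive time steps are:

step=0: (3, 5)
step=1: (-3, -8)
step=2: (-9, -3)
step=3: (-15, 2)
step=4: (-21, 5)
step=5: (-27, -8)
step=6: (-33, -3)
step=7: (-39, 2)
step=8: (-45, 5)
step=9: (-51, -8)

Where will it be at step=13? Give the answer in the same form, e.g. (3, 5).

The first coordinate changes by -6 each step, so at step 13 it is 3 + 13·(-6) = -75.
The second coordinate repeats the cycle [5, -8, -3, 2] with period 4; step 13 mod 4 = 1, giving -8.

(-75, -8)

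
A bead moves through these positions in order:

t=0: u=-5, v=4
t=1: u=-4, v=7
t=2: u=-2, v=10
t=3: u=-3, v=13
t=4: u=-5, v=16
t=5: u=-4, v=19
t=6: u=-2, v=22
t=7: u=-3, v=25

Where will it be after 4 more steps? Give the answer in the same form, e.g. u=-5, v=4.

u=-3, v=37

The u coordinate repeats the cycle [-5, -4, -2, -3] with period 4; step 11 mod 4 = 3, giving -3.
The v coordinate changes by +3 each step, so at step 11 it is 4 + 11·(3) = 37.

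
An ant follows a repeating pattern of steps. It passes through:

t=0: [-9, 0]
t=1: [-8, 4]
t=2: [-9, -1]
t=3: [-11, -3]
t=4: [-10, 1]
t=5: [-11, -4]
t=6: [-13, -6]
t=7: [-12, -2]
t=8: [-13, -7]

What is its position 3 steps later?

The moves between consecutive positions are [+1, +4], [-1, -5], [-2, -2], [+1, +4], [-1, -5], [-2, -2], [+1, +4], [-1, -5]; they repeat the 3-cycle [[+1, +4], [-1, -5], [-2, -2]].
step 9: apply [-2, -2] → [-15, -9]
step 10: apply [+1, +4] → [-14, -5]
step 11: apply [-1, -5] → [-15, -10]

[-15, -10]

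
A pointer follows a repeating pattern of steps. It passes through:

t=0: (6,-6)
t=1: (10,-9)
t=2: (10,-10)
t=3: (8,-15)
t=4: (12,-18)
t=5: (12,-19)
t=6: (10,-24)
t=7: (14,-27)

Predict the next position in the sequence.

Step-to-step displacements: (+4,-3), (+0,-1), (-2,-5), (+4,-3), (+0,-1), (-2,-5), (+4,-3) — a repeating cycle of length 3.
step 8: apply (+0,-1) → (14,-28)

(14,-28)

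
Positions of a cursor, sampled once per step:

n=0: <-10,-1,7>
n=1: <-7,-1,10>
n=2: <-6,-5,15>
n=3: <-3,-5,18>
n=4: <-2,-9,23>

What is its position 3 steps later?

Step-to-step displacements: <+3,+0,+3>, <+1,-4,+5>, <+3,+0,+3>, <+1,-4,+5> — a repeating cycle of length 2.
step 5: apply <+3,+0,+3> → <1,-9,26>
step 6: apply <+1,-4,+5> → <2,-13,31>
step 7: apply <+3,+0,+3> → <5,-13,34>

<5,-13,34>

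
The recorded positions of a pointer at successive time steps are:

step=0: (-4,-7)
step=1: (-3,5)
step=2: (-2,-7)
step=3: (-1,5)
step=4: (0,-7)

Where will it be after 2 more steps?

The first coordinate changes by +1 each step, so at step 6 it is -4 + 6·(1) = 2.
The second coordinate repeats the cycle [-7, 5] with period 2; step 6 mod 2 = 0, giving -7.

(2,-7)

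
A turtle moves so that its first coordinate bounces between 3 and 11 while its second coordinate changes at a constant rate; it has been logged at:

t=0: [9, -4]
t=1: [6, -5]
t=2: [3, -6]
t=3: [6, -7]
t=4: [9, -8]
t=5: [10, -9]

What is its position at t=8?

The first coordinate travels 3 per step and bounces off the walls at 3 and 11.
  step 6: 10 → 7
  step 7: 7 → 4
  step 8: 4 → 5
The second coordinate changes by -1 each step: at step 8 it is -12.

[5, -12]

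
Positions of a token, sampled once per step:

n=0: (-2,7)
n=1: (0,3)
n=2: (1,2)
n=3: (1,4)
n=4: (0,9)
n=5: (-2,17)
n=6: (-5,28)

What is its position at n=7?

Taking differences between consecutive positions: (+2,-4), (+1,-1), (+0,+2), (-1,+5), (-2,+8), (-3,+11). These grow by (-1,+3) each step.
step 7: (-5,28) + (-4,+14) → (-9,42)

(-9,42)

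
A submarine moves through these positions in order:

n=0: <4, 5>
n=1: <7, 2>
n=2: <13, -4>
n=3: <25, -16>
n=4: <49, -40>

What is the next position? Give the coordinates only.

The jumps are <+3, -3>, <+6, -6>, <+12, -12>, <+24, -24> — a geometric progression with ratio 2.
step 5: <49, -40> + <+48, -48> → <97, -88>

<97, -88>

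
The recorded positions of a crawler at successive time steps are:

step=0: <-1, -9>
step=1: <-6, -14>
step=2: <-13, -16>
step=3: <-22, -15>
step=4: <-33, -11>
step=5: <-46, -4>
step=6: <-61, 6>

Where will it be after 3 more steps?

<-118, 54>

First differences are <-5, -5>, <-7, -2>, <-9, +1>, <-11, +4>, <-13, +7>, <-15, +10>; their common second difference is <-2, +3> (constant acceleration).
step 7: <-61, 6> + <-17, +13> → <-78, 19>
step 8: <-78, 19> + <-19, +16> → <-97, 35>
step 9: <-97, 35> + <-21, +19> → <-118, 54>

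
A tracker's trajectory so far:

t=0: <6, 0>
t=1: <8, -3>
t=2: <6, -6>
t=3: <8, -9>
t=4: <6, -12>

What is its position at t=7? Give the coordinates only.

<8, -21>

The first coordinate repeats the cycle [6, 8] with period 2; step 7 mod 2 = 1, giving 8.
The second coordinate changes by -3 each step, so at step 7 it is 0 + 7·(-3) = -21.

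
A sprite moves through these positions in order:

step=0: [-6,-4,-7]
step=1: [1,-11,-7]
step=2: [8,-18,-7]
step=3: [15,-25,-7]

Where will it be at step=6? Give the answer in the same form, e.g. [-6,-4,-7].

[36,-46,-7]

Constant displacement of [+7,-7,+0] per step.
step 4: [15,-25,-7] + [+7,-7,+0] → [22,-32,-7]
step 5: [22,-32,-7] + [+7,-7,+0] → [29,-39,-7]
step 6: [29,-39,-7] + [+7,-7,+0] → [36,-46,-7]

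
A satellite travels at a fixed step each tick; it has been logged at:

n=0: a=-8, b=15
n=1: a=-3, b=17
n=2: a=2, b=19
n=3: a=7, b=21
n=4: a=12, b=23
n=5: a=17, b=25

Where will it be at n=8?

The position changes by (+5,+2) every step.
step 6: a=17, b=25 + (+5,+2) → a=22, b=27
step 7: a=22, b=27 + (+5,+2) → a=27, b=29
step 8: a=27, b=29 + (+5,+2) → a=32, b=31

a=32, b=31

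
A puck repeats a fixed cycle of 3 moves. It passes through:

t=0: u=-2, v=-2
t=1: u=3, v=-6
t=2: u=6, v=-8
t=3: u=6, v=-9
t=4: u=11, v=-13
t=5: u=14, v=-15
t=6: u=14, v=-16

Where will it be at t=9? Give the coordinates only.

u=22, v=-23

Differencing gives (+5,-4), (+3,-2), (+0,-1), (+5,-4), (+3,-2), (+0,-1). This is the pattern (+5,-4), (+3,-2), (+0,-1) repeated.
step 7: apply (+5,-4) → u=19, v=-20
step 8: apply (+3,-2) → u=22, v=-22
step 9: apply (+0,-1) → u=22, v=-23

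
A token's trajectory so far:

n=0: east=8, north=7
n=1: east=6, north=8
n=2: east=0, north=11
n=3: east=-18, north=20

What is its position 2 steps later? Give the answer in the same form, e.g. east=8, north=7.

east=-234, north=128

Consecutive displacements (-2,+1), (-6,+3), (-18,+9) scale by a factor of 3 each step.
step 4: east=-18, north=20 + (-54,+27) → east=-72, north=47
step 5: east=-72, north=47 + (-162,+81) → east=-234, north=128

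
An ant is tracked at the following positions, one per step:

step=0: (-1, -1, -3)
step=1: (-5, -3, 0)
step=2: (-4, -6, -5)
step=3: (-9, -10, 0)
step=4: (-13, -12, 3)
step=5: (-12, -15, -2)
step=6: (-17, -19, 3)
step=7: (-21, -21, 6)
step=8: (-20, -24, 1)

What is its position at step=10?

Step-to-step displacements: (-4, -2, +3), (+1, -3, -5), (-5, -4, +5), (-4, -2, +3), (+1, -3, -5), (-5, -4, +5), (-4, -2, +3), (+1, -3, -5) — a repeating cycle of length 3.
step 9: apply (-5, -4, +5) → (-25, -28, 6)
step 10: apply (-4, -2, +3) → (-29, -30, 9)

(-29, -30, 9)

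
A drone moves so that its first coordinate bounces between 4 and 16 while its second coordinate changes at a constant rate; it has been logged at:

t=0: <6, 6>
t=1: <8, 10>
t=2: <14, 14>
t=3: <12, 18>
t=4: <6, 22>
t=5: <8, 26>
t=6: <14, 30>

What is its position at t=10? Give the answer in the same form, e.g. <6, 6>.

The first coordinate travels 6 per step and bounces off the walls at 4 and 16.
  step 7: 14 → 12
  step 8: 12 → 6
  step 9: 6 → 8
  step 10: 8 → 14
The second coordinate changes by +4 each step: at step 10 it is 46.

<14, 46>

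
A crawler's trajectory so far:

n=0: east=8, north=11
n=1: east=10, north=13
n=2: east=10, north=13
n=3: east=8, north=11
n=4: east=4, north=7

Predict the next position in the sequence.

First differences are (+2,+2), (+0,+0), (-2,-2), (-4,-4); their common second difference is (-2,-2) (constant acceleration).
step 5: east=4, north=7 + (-6,-6) → east=-2, north=1

east=-2, north=1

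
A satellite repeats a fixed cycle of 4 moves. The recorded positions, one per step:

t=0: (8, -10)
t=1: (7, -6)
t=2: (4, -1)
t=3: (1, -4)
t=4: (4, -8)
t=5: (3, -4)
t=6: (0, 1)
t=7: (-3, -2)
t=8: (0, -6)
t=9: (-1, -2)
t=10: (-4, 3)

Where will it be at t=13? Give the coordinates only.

Step-to-step displacements: (-1, +4), (-3, +5), (-3, -3), (+3, -4), (-1, +4), (-3, +5), (-3, -3), (+3, -4), (-1, +4), (-3, +5) — a repeating cycle of length 4.
step 11: apply (-3, -3) → (-7, 0)
step 12: apply (+3, -4) → (-4, -4)
step 13: apply (-1, +4) → (-5, 0)

(-5, 0)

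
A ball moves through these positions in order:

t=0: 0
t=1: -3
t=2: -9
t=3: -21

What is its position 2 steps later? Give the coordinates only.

Consecutive displacements -3, -6, -12 scale by a factor of 2 each step.
step 4: -21 − 24 → -45
step 5: -45 − 48 → -93

-93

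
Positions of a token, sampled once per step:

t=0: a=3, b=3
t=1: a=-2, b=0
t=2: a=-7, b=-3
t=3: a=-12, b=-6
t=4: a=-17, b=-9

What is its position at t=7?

Each step adds (-5, -3) to the position.
step 5: a=-17, b=-9 + (-5, -3) → a=-22, b=-12
step 6: a=-22, b=-12 + (-5, -3) → a=-27, b=-15
step 7: a=-27, b=-15 + (-5, -3) → a=-32, b=-18

a=-32, b=-18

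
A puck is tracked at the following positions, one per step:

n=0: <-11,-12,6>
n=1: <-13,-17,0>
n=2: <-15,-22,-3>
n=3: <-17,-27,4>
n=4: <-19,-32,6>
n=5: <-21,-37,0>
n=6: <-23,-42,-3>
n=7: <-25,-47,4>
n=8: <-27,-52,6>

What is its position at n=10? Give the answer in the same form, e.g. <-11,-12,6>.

<-31,-62,-3>

First: linear, -2 per step → -31 at step 10.
Second: linear, -5 per step → -62 at step 10.
Third: cycles through 6, 0, -3, 4 every 4 steps. Step 10 lands at position 2 of the cycle → -3.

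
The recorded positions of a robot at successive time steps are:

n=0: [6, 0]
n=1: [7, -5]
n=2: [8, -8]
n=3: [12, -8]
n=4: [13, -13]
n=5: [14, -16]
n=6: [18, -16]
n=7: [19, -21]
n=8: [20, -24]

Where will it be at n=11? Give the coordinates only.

[26, -32]

The moves between consecutive positions are [+1, -5], [+1, -3], [+4, +0], [+1, -5], [+1, -3], [+4, +0], [+1, -5], [+1, -3]; they repeat the 3-cycle [[+1, -5], [+1, -3], [+4, +0]].
step 9: apply [+4, +0] → [24, -24]
step 10: apply [+1, -5] → [25, -29]
step 11: apply [+1, -3] → [26, -32]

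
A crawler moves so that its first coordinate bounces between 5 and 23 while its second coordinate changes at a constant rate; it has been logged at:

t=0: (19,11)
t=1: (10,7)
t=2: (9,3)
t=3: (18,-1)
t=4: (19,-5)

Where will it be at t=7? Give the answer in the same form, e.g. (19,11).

(18,-17)

The first coordinate travels 9 per step and bounces off the walls at 5 and 23.
  step 5: 19 → 10
  step 6: 10 → 9
  step 7: 9 → 18
The second coordinate changes by -4 each step: at step 7 it is -17.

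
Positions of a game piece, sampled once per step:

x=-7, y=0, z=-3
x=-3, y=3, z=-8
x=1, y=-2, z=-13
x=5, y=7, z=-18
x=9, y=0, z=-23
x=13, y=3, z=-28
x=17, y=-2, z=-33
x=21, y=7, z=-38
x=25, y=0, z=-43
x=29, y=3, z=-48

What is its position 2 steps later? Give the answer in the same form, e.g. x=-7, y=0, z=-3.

x=37, y=7, z=-58

X: linear, +4 per step → 37 at step 11.
Y: cycles through 0, 3, -2, 7 every 4 steps. Step 11 lands at position 3 of the cycle → 7.
Z: linear, -5 per step → -58 at step 11.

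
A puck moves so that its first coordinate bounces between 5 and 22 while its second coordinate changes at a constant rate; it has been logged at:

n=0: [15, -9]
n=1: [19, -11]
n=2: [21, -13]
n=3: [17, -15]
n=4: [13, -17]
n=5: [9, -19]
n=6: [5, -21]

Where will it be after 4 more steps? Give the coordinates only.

[21, -29]

The first coordinate reflects between 5 and 22, moving 4 per step.
  step 7: 5 → 9
  step 8: 9 → 13
  step 9: 13 → 17
  step 10: 17 → 21
The second coordinate changes by -2 each step: at step 10 it is -29.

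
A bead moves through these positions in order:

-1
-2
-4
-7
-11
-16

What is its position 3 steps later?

First differences are -1, -2, -3, -4, -5; their common second difference is -1 (constant acceleration).
step 6: -16 − 6 → -22
step 7: -22 − 7 → -29
step 8: -29 − 8 → -37

-37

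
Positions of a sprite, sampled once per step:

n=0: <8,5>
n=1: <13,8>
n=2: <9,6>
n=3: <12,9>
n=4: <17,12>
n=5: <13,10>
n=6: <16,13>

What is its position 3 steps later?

<20,17>

Step-to-step displacements: <+5,+3>, <-4,-2>, <+3,+3>, <+5,+3>, <-4,-2>, <+3,+3> — a repeating cycle of length 3.
step 7: apply <+5,+3> → <21,16>
step 8: apply <-4,-2> → <17,14>
step 9: apply <+3,+3> → <20,17>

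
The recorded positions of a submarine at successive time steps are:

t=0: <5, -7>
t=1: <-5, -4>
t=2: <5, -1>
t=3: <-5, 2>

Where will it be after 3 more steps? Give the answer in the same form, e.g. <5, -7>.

The first coordinate repeats the cycle [5, -5] with period 2; step 6 mod 2 = 0, giving 5.
The second coordinate changes by +3 each step, so at step 6 it is -7 + 6·(3) = 11.

<5, 11>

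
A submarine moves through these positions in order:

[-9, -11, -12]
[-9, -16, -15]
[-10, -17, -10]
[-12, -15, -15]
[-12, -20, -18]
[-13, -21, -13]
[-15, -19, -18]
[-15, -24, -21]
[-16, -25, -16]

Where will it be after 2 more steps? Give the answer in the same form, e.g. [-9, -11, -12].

Step-to-step displacements: [+0, -5, -3], [-1, -1, +5], [-2, +2, -5], [+0, -5, -3], [-1, -1, +5], [-2, +2, -5], [+0, -5, -3], [-1, -1, +5] — a repeating cycle of length 3.
step 9: apply [-2, +2, -5] → [-18, -23, -21]
step 10: apply [+0, -5, -3] → [-18, -28, -24]

[-18, -28, -24]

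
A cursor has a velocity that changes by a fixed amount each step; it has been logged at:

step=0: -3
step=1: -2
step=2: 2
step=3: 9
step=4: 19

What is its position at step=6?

Taking differences between consecutive positions: +1, +4, +7, +10. These grow by +3 each step.
step 5: 19 + 13 → 32
step 6: 32 + 16 → 48

48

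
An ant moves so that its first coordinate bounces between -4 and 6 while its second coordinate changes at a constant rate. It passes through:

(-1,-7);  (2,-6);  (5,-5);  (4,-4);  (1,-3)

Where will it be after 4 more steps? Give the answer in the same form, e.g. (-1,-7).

(3,1)

The first coordinate reflects between -4 and 6, moving 3 per step.
  step 5: 1 → -2
  step 6: -2 → -3
  step 7: -3 → 0
  step 8: 0 → 3
The second coordinate changes by +1 each step: at step 8 it is 1.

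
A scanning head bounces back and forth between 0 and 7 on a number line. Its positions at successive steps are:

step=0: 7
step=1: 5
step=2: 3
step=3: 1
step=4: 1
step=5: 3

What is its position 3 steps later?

5

The value travels 2 per step and bounces off the walls at 0 and 7.
  step 6: 3 → 5
  step 7: 5 → 7
  step 8: 7 → 5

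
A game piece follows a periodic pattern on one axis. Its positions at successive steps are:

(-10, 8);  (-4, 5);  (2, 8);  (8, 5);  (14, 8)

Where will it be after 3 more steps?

The first coordinate changes by +6 each step, so at step 7 it is -10 + 7·(6) = 32.
The second coordinate repeats the cycle [8, 5] with period 2; step 7 mod 2 = 1, giving 5.

(32, 5)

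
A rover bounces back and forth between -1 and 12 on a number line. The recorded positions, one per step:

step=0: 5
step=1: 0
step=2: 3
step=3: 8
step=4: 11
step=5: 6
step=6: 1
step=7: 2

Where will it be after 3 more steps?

7

The value travels 5 per step and bounces off the walls at -1 and 12.
  step 8: 2 → 7
  step 9: 7 → 12
  step 10: 12 → 7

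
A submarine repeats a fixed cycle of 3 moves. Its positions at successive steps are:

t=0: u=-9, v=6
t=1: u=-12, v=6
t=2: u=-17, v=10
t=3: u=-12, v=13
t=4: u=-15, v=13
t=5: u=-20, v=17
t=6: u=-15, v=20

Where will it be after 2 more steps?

u=-23, v=24

Differencing gives (-3,+0), (-5,+4), (+5,+3), (-3,+0), (-5,+4), (+5,+3). This is the pattern (-3,+0), (-5,+4), (+5,+3) repeated.
step 7: apply (-3,+0) → u=-18, v=20
step 8: apply (-5,+4) → u=-23, v=24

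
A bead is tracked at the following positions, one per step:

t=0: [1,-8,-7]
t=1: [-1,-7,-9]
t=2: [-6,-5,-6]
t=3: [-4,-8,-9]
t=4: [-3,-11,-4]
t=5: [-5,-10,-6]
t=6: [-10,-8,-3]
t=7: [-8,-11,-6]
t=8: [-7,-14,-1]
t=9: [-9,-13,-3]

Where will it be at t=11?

The moves between consecutive positions are [-2,+1,-2], [-5,+2,+3], [+2,-3,-3], [+1,-3,+5], [-2,+1,-2], [-5,+2,+3], [+2,-3,-3], [+1,-3,+5], [-2,+1,-2]; they repeat the 4-cycle [[-2,+1,-2], [-5,+2,+3], [+2,-3,-3], [+1,-3,+5]].
step 10: apply [-5,+2,+3] → [-14,-11,0]
step 11: apply [+2,-3,-3] → [-12,-14,-3]

[-12,-14,-3]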